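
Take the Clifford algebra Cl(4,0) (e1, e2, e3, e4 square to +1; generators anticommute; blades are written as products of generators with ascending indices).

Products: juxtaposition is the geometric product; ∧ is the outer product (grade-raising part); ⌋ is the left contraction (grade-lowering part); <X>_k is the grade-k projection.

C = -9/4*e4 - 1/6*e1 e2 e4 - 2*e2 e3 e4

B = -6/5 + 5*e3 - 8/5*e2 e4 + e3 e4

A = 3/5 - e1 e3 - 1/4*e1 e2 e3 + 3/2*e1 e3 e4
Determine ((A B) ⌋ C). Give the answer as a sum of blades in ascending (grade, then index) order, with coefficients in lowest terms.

step 1: -18/25 - 13/2*e1 + 3*e3 - 5/4*e1 e2 + 6/5*e1 e3 - 17/2*e1 e4 - 24/25*e2 e4 + 3/5*e3 e4 - 21/10*e1 e2 e3 - 1/4*e1 e2 e4 - 11/5*e1 e3 e4 - 8/5*e1 e2 e3 e4
step 2: -1/24 - 4/25*e1 + 157/60*e2 + 48/25*e3 + 847/600*e4 + 85/12*e2 e4 + 3/25*e1 e2 e4 + 36/25*e2 e3 e4
Answer: -1/24 - 4/25*e1 + 157/60*e2 + 48/25*e3 + 847/600*e4 + 85/12*e2 e4 + 3/25*e1 e2 e4 + 36/25*e2 e3 e4


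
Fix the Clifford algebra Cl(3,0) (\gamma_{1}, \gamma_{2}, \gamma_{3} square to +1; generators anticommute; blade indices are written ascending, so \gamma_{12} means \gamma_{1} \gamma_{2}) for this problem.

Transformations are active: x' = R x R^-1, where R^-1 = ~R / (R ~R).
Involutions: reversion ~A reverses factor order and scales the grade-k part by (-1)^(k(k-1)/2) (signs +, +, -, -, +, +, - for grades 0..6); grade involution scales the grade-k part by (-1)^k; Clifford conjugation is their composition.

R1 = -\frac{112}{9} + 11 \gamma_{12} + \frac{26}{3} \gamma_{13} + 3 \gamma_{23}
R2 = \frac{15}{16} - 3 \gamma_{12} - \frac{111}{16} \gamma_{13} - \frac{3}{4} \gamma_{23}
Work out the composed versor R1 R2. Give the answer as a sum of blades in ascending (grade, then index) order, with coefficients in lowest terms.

Distribute over the terms of R1 (each basis-blade product reordered to ascending indices, repeated generators contracted through their squares):
(-\frac{112}{9}) R2 = -\frac{35}{3} + \frac{112}{3} \gamma_{12} + \frac{259}{3} \gamma_{13} + \frac{28}{3} \gamma_{23}
(11 \gamma_{12}) R2 = 33 + \frac{165}{16} \gamma_{12} - \frac{33}{4} \gamma_{13} + \frac{1221}{16} \gamma_{23}
(\frac{26}{3} \gamma_{13}) R2 = \frac{481}{8} + \frac{13}{2} \gamma_{12} + \frac{65}{8} \gamma_{13} - 26 \gamma_{23}
(3 \gamma_{23}) R2 = \frac{9}{4} - \frac{333}{16} \gamma_{12} + 9 \gamma_{13} + \frac{45}{16} \gamma_{23}
Summing the partial products and collecting blades:
Answer: \frac{2009}{24} + \frac{100}{3} \gamma_{12} + \frac{2285}{24} \gamma_{13} + \frac{1499}{24} \gamma_{23}


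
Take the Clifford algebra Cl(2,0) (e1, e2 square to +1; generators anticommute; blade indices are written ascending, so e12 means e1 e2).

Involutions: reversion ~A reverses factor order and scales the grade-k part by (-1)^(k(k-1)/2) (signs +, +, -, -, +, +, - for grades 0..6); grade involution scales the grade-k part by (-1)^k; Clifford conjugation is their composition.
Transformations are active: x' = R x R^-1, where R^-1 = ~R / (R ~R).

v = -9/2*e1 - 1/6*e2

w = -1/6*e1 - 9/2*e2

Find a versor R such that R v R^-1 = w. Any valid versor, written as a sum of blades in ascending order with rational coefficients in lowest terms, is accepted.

Why this works: both vectors square to 365/18, so q(v) = q(w) and R = v + w = -14/3*e1 - 14/3*e2 carries v to w — its own direction survives, the complement (v - w)/2 flips.
Answer: -14/3*e1 - 14/3*e2


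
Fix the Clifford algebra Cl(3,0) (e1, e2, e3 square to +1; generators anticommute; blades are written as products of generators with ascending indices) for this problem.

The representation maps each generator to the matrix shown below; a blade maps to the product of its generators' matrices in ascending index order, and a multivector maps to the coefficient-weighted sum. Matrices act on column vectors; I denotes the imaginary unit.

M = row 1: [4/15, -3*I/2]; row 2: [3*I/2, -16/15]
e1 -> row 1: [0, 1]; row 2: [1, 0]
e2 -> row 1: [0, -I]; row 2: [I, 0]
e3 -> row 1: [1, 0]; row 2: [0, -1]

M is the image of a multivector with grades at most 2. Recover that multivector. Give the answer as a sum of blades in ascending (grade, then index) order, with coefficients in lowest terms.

Method: 1, rho(e1), rho(e2), rho(e3) form a trace-orthogonal basis of the 2x2 complex matrices (tr(X Y) = 2 if X = Y, else 0), so M = m0*1 + m1*rho(e1) + m2*rho(e2) + m3*rho(e3) with m0 = tr(M)/2 = -2/5, m1 = tr(M rho(e1))/2 = 0, m2 = tr(M rho(e2))/2 = 3/2, m3 = tr(M rho(e3))/2 = 2/3.
Multiplying table entries, the bivector images are rho(e1 e2) = I*rho(e3), rho(e1 e3) = -I*rho(e2), rho(e2 e3) = I*rho(e1); with real blade coefficients the real parts of m0..m3 are the coefficients of 1, e1, e2, e3 and the imaginary parts give the bivectors (e2 e3: Im m1, e1 e3: -Im m2, e1 e2: Im m3).
Answer: -2/5 + 3/2*e2 + 2/3*e3


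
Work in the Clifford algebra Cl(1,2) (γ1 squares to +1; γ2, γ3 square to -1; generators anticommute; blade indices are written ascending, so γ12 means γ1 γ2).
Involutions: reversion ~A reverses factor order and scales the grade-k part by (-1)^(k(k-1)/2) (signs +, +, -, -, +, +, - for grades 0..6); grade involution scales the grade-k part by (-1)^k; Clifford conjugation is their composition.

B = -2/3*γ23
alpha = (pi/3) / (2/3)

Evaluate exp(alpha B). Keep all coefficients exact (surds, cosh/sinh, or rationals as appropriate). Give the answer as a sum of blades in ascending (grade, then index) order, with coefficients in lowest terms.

B^2 = (-2/3)^2*(γ23)^2 = 4/9*(-1) = -4/9 (a basis 2-blade squares to minus the product of its generators' squares).
B^2 = -4/9 — a negative square means the series sums to a rotation: l = 2/3, alpha*l = pi/3, so exp(alpha B) = cos(pi/3) + (sin(pi/3)/(2/3))*B = 1/2 + (3*sqrt(3)/4)*B.
Answer: 1/2 - sqrt(3)/2*γ23


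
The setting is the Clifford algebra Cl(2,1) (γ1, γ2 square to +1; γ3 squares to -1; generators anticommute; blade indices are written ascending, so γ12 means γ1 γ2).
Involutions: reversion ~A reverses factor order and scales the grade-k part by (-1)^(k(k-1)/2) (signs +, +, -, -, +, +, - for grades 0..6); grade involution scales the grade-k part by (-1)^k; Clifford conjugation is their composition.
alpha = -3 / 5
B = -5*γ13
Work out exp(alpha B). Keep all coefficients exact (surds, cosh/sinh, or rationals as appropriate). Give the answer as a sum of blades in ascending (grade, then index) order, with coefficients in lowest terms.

B^2 = (-5)^2*(γ13)^2 = 25*(+1) = 25 (a basis 2-blade squares to minus the product of its generators' squares).
B^2 = 25 — since the square is positive, the closed form is hyperbolic: l = 5, alpha*l = -3, so exp(alpha B) = cosh(-3) + (sinh(-3)/5)*B = cosh(3) + (-sinh(3)/5)*B.
Answer: cosh(3) + sinh(3)*γ13


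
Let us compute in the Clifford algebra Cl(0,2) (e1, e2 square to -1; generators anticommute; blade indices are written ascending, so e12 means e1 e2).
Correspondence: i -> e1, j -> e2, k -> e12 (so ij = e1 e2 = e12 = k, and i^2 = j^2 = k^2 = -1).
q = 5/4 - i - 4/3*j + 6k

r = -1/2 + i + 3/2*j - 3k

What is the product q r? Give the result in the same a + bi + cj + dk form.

In blades: q = 5/4 - e1 - 4/3*e2 + 6*e12, r = -1/2 + e1 + 3/2*e2 - 3*e12.
Distribute q over r term by term (generator squares from the signature, products reordered to ascending indices): (5/4)*r = -5/8 + 5/4*e1 + 15/8*e2 - 15/4*e12; (-e1)*r = 1 + 1/2*e1 - 3*e2 - 3/2*e12; (-4/3*e2)*r = 2 + 4*e1 + 2/3*e2 + 4/3*e12; (6*e12)*r = 18 - 9*e1 + 6*e2 - 3*e12.
Sum: 163/8 - 13/4*e1 + 133/24*e2 - 83/12*e12; translating back through the correspondence:
Answer: 163/8 - 13/4*i + 133/24*j - 83/12*k


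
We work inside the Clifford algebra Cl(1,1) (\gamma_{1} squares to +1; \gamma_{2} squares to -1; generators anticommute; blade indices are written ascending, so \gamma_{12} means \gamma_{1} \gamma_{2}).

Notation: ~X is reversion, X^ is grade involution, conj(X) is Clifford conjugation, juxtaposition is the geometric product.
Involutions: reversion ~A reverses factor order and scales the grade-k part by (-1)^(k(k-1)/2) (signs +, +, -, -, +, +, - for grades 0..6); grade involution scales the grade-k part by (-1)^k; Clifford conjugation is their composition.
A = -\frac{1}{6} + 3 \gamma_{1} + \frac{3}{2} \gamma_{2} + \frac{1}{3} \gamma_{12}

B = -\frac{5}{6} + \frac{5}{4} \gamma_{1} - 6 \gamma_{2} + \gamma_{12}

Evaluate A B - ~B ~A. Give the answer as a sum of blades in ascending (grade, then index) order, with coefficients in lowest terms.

first term: \frac{119}{9} + \frac{19}{24} \gamma_{1} + \frac{7}{3} \gamma_{2} - \frac{1463}{72} \gamma_{12}
second term: \frac{119}{9} + \frac{19}{24} \gamma_{1} + \frac{7}{3} \gamma_{2} + \frac{1463}{72} \gamma_{12}
Answer: -\frac{1463}{36} \gamma_{12}


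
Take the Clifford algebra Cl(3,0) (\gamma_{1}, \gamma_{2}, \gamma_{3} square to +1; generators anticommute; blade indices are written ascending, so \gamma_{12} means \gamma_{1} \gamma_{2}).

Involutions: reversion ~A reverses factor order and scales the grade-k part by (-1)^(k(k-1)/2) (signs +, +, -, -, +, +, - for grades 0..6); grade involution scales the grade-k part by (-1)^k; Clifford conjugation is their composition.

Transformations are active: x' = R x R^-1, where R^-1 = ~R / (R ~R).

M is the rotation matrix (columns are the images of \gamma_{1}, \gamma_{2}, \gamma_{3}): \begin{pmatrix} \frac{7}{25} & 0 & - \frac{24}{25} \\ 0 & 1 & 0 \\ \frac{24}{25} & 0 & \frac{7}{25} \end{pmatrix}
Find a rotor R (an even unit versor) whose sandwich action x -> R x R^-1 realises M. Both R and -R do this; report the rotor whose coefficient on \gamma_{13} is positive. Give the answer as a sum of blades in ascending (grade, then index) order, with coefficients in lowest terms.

Method: write R = a + b12*\gamma_{12} + b13*\gamma_{13} + b23*\gamma_{23} with a^2 + b12^2 + b13^2 + b23^2 = 1 (so R^-1 = ~R). Expanding the columns R e_j ~R gives tr M = 4a^2 - 1 and, from the antisymmetric part, M21 - M12 = -4a*b12, M13 - M31 = 4a*b13, M32 - M23 = -4a*b23.
Here tr M = \frac{39}{25}, so a^2 = (1 + tr M)/4 = \frac{16}{25} and a = ±\frac{4}{5}. Taking a = \frac{4}{5}: M21 - M12 = 0, M13 - M31 = -\frac{48}{25}, M32 - M23 = 0, giving b12 = 0, b13 = -\frac{3}{5}, b23 = 0, i.e. R = \frac{4}{5} - \frac{3}{5} \gamma_{13}.
Its \gamma_{13} coefficient is negative, so report the other preimage -R.
Answer: -\frac{4}{5} + \frac{3}{5} \gamma_{13}. Note: both R and -R realise this M (trace \frac{39}{25}); the covering map identifies them, and the \gamma_{13}-coefficient sign is the tie-breaker.


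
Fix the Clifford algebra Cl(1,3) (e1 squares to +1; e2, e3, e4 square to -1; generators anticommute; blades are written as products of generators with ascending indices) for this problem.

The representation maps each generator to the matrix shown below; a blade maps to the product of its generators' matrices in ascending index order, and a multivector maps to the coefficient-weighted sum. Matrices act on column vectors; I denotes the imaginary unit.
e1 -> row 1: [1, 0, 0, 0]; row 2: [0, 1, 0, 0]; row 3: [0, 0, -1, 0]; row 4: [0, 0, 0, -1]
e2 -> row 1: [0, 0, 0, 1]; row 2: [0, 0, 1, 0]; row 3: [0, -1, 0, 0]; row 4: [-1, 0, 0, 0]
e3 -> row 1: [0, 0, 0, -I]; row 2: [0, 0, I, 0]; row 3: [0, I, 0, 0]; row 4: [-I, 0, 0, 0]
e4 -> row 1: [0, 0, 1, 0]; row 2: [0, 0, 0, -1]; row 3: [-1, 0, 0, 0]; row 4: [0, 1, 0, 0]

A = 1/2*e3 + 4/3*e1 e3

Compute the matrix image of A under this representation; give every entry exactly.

Bivector images (products of the table entries): rho(e1 e3) = rho(e1)rho(e3) = row 1: [0, 0, 0, -I]; row 2: [0, 0, I, 0]; row 3: [0, -I, 0, 0]; row 4: [I, 0, 0, 0].
M = (1/2)*rho(e3) + (4/3)*rho(e1 e3), summed entrywise:
Answer: row 1: [0, 0, 0, -11*I/6]; row 2: [0, 0, 11*I/6, 0]; row 3: [0, -5*I/6, 0, 0]; row 4: [5*I/6, 0, 0, 0]


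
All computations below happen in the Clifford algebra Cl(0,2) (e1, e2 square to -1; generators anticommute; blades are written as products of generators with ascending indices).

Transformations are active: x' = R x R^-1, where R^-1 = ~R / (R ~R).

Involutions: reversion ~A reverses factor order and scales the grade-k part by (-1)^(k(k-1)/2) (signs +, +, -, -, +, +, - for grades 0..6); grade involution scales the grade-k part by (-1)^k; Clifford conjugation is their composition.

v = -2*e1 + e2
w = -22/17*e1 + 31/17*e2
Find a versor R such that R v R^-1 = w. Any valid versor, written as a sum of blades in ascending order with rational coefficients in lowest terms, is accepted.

A norm check does it: q(v) = q(w) = -5, hence R = v + w = -56/17*e1 + 48/17*e2 realises the map — parallel part kept, (v - w)/2 negated, v carried to w.
Answer: -56/17*e1 + 48/17*e2


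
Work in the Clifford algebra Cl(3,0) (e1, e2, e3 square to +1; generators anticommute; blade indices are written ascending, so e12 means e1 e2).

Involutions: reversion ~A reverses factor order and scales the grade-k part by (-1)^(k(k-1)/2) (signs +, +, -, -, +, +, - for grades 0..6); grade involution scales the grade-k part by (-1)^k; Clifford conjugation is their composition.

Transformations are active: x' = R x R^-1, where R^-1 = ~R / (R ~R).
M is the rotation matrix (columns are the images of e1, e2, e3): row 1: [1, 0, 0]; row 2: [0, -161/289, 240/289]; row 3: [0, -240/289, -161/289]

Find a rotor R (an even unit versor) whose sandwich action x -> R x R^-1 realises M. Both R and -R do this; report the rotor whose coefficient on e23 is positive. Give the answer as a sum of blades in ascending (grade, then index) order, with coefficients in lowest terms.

Method: write R = a + b12*e12 + b13*e13 + b23*e23 with a^2 + b12^2 + b13^2 + b23^2 = 1 (so R^-1 = ~R). Expanding the columns R e_j ~R gives tr M = 4a^2 - 1 and, from the antisymmetric part, M21 - M12 = -4a*b12, M13 - M31 = 4a*b13, M32 - M23 = -4a*b23.
Here tr M = -33/289, so a^2 = (1 + tr M)/4 = 64/289 and a = ±8/17. Taking a = 8/17: M21 - M12 = 0, M13 - M31 = 0, M32 - M23 = -480/289, giving b12 = 0, b13 = 0, b23 = 15/17, i.e. R = 8/17 + 15/17*e23.
Its e23 coefficient is already positive.
Answer: 8/17 + 15/17*e23. Why the constraint matters: R and -R act identically through the sandwich — M has trace -33/289 either way — so only the sign condition on e23 picks one of the two preimages.


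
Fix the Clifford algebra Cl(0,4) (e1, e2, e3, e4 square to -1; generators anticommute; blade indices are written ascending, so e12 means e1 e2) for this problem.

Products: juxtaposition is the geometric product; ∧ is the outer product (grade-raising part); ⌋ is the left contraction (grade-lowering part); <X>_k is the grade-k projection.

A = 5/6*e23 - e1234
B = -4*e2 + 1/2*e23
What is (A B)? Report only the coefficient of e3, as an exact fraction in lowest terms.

step 1: -5/12 - 10/3*e3 + 1/2*e14 - 4*e134
Answer: -10/3


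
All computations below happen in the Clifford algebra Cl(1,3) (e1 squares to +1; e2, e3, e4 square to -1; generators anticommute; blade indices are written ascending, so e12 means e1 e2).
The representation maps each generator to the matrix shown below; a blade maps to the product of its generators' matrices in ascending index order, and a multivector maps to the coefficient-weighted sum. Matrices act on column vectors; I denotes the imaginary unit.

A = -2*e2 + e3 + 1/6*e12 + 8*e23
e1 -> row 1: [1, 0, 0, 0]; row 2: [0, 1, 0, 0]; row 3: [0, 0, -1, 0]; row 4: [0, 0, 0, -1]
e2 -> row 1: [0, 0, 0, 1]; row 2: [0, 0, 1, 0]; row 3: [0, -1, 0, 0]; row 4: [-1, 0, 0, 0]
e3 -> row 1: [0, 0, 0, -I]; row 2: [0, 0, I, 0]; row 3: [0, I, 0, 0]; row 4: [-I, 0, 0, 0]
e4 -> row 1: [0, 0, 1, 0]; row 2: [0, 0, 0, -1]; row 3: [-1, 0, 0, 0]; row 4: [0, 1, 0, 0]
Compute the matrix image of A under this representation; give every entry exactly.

Bivector images (products of the table entries): rho(e12) = rho(e1)rho(e2) = row 1: [0, 0, 0, 1]; row 2: [0, 0, 1, 0]; row 3: [0, 1, 0, 0]; row 4: [1, 0, 0, 0]; rho(e23) = rho(e2)rho(e3) = row 1: [-I, 0, 0, 0]; row 2: [0, I, 0, 0]; row 3: [0, 0, -I, 0]; row 4: [0, 0, 0, I].
M = (-2)*rho(e2) + (1)*rho(e3) + (1/6)*rho(e12) + (8)*rho(e23), summed entrywise:
Answer: row 1: [-8*I, 0, 0, -11/6 - I]; row 2: [0, 8*I, -11/6 + I, 0]; row 3: [0, 13/6 + I, -8*I, 0]; row 4: [13/6 - I, 0, 0, 8*I]


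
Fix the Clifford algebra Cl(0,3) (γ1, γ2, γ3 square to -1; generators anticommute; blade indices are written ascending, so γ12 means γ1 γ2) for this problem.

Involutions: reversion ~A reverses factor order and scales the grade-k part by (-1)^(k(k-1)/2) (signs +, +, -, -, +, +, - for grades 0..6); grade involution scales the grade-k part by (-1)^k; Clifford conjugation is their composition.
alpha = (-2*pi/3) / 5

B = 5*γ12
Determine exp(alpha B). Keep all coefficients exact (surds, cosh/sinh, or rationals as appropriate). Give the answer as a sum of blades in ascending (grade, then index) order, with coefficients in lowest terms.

B^2 = (5)^2*(γ12)^2 = 25*(-1) = -25 (a basis 2-blade squares to minus the product of its generators' squares).
B^2 = -25 — the negative square puts this in the circular regime; l = 5, alpha*l = -2*pi/3, so exp(alpha B) = cos(-2*pi/3) + (sin(-2*pi/3)/5)*B = -1/2 + (-sqrt(3)/10)*B.
Answer: -1/2 - sqrt(3)/2*γ12


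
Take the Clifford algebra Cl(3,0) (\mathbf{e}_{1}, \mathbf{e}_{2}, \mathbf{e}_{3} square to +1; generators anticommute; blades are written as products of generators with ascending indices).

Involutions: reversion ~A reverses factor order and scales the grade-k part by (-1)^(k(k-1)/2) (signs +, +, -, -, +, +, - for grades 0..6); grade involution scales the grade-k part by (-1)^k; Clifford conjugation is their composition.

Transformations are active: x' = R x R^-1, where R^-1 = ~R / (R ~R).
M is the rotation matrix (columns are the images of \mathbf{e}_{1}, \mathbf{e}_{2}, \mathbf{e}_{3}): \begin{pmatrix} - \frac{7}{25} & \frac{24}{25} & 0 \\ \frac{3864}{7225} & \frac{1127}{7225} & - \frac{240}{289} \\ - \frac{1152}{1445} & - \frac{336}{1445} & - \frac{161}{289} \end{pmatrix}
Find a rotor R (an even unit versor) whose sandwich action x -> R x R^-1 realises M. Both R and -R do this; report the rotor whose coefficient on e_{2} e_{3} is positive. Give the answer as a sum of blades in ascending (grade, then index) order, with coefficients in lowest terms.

Method: write R = a + b12*e_{1} e_{2} + b13*e_{1} e_{3} + b23*e_{2} e_{3} with a^2 + b12^2 + b13^2 + b23^2 = 1 (so R^-1 = ~R). Expanding the columns R e_j ~R gives tr M = 4a^2 - 1 and, from the antisymmetric part, M21 - M12 = -4a*b12, M13 - M31 = 4a*b13, M32 - M23 = -4a*b23.
Here tr M = -\frac{4921}{7225}, so a^2 = (1 + tr M)/4 = \frac{576}{7225} and a = ±\frac{24}{85}. Taking a = \frac{24}{85}: M21 - M12 = -\frac{3072}{7225}, M13 - M31 = \frac{1152}{1445}, M32 - M23 = \frac{864}{1445}, giving b12 = \frac{32}{85}, b13 = \frac{12}{17}, b23 = -\frac{9}{17}, i.e. R = \frac{24}{85} + \frac{32}{85} e_{1} e_{2} + \frac{12}{17} e_{1} e_{3} - \frac{9}{17} e_{2} e_{3}.
Its e_{2} e_{3} coefficient is negative, so report the other preimage -R.
Answer: -\frac{24}{85} - \frac{32}{85} e_{1} e_{2} - \frac{12}{17} e_{1} e_{3} + \frac{9}{17} e_{2} e_{3}. Uniqueness: Spin(3) -> SO(3) maps R and -R to the same rotation of trace -\frac{4921}{7225}; fixing the sign of the e_{2} e_{3} coefficient removes the ambiguity.


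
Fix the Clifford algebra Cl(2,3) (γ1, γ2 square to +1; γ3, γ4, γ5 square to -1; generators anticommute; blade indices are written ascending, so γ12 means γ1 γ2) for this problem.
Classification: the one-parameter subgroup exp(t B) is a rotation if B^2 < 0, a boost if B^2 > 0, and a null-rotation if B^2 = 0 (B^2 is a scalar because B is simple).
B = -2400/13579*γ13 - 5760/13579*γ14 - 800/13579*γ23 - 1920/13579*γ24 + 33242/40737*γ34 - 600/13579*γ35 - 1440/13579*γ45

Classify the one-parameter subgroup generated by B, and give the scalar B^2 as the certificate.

B^2 term by term: the squares give (-2400/13579)^2*(γ13)^2 + (-5760/13579)^2*(γ14)^2 + (-800/13579)^2*(γ23)^2 + (-1920/13579)^2*(γ24)^2 + (33242/40737)^2*(γ34)^2 + (-600/13579)^2*(γ35)^2 + (-1440/13579)^2*(γ45)^2 = 5760000/184389241*(+1) + 33177600/184389241*(+1) + 640000/184389241*(+1) + 3686400/184389241*(+1) + 1105030564/1659503169*(-1) + 360000/184389241*(-1) + 2073600/184389241*(-1) = -4/9 (each basis 2-blade squares to minus the product of its generators' squares); cross terms between blades sharing an index anticommute and cancel; the commuting (index-disjoint) pairs give grade-4 terms 2*c*c'*(blade product), which cancel blade by blade — γ1234: -9216000/184389241 + 9216000/184389241 = 0; γ1345: 6912000/184389241 - 6912000/184389241 = 0; γ2345: 2304000/184389241 - 2304000/184389241 = 0 — confirming B is simple. So B^2 = -4/9.
Answer: rotation, certificate B^2 = -4/9. The class reads off the invariant scalar -4/9 directly.


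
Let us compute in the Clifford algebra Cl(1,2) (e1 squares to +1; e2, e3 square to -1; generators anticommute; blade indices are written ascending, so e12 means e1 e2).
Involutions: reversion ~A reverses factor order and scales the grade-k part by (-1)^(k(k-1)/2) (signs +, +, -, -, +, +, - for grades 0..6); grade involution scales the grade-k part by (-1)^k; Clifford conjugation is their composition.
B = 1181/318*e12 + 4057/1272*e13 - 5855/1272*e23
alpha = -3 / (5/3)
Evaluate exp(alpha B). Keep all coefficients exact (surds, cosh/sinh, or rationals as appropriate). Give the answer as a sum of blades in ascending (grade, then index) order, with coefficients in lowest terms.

B^2 term by term: the squares give (1181/318)^2*(e12)^2 + (4057/1272)^2*(e13)^2 + (-5855/1272)^2*(e23)^2 = 1394761/101124*(+1) + 16459249/1617984*(+1) + 34281025/1617984*(-1) = 25/9 (each basis 2-blade squares to minus the product of its generators' squares); cross terms between blades sharing an index anticommute and cancel. So B^2 = 25/9.
B^2 = 25/9 — hyperbolic case — the even/odd split gives cosh and sinh: l = 5/3, alpha*l = -3, so exp(alpha B) = cosh(-3) + (sinh(-3)/(5/3))*B = cosh(3) + (-3*sinh(3)/5)*B.
Answer: cosh(3) - 1181*sinh(3)/530*e12 - 4057*sinh(3)/2120*e13 + 1171*sinh(3)/424*e23


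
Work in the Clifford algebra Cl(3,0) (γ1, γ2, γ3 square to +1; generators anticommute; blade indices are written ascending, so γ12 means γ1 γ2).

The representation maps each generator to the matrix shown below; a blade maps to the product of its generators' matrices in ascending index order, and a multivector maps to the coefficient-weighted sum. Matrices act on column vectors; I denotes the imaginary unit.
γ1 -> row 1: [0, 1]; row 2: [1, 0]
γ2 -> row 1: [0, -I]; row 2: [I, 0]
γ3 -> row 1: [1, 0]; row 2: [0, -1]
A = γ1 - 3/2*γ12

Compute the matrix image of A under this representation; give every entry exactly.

Bivector images (products of the table entries): rho(γ12) = rho(γ1)rho(γ2) = row 1: [I, 0]; row 2: [0, -I].
M = (1)*rho(γ1) + (-3/2)*rho(γ12), summed entrywise:
Answer: row 1: [-3*I/2, 1]; row 2: [1, 3*I/2]


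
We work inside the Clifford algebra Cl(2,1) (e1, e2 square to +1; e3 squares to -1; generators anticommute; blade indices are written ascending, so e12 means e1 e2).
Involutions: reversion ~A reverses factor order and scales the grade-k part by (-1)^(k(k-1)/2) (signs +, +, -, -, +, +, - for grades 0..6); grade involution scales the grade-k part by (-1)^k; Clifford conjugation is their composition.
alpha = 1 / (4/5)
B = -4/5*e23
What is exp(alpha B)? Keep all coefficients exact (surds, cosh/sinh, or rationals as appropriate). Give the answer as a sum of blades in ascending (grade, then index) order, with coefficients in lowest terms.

B^2 = (-4/5)^2*(e23)^2 = 16/25*(+1) = 16/25 (a basis 2-blade squares to minus the product of its generators' squares).
B^2 = 16/25 — B^2 > 0, so the exponential closes hyperbolically: l = 4/5, alpha*l = 1, so exp(alpha B) = cosh(1) + (sinh(1)/(4/5))*B = cosh(1) + (5*sinh(1)/4)*B.
Answer: cosh(1) - sinh(1)*e23


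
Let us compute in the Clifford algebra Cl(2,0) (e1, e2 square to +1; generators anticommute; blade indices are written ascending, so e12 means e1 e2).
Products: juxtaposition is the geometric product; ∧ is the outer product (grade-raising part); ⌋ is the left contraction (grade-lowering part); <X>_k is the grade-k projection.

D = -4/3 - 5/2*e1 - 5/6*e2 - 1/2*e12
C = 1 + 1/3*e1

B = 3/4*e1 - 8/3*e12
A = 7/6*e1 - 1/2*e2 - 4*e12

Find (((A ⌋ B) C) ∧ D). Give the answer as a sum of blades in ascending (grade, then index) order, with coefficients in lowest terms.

step 1: -235/24 - 4/3*e1 - 28/9*e2
step 2: -737/72 - 331/72*e1 - 28/9*e2 + 28/27*e12
step 3: 737/54 + 13703/432*e1 + 5477/432*e2 - 137/648*e12
Answer: 737/54 + 13703/432*e1 + 5477/432*e2 - 137/648*e12


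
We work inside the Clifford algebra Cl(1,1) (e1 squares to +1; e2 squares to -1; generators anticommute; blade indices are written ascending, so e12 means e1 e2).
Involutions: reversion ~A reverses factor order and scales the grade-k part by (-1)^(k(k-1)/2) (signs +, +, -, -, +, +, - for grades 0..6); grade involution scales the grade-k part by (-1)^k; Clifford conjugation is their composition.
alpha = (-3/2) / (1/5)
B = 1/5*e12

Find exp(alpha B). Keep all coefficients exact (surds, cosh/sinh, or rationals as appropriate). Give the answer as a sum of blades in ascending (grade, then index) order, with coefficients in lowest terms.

B^2 = (1/5)^2*(e12)^2 = 1/25*(+1) = 1/25 (a basis 2-blade squares to minus the product of its generators' squares).
B^2 = 1/25 — since the square is positive, the closed form is hyperbolic: l = 1/5, alpha*l = -3/2, so exp(alpha B) = cosh(-3/2) + (sinh(-3/2)/(1/5))*B = cosh(3/2) + (-5*sinh(3/2))*B.
Answer: cosh(3/2) - sinh(3/2)*e12


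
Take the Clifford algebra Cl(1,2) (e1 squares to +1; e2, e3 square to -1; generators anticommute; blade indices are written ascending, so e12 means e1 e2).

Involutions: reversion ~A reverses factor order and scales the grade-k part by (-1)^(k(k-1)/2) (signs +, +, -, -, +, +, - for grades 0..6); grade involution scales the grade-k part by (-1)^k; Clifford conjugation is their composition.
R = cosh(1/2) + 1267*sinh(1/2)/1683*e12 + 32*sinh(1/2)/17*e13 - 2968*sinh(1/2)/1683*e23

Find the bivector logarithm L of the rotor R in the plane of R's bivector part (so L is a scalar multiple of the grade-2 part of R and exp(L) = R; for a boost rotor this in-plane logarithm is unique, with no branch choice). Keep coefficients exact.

The scalar part of R is cosh(1/2), which fixes the rapidity magnitude through cosh (cosh is even, so it cannot fix the sign — the bivector part carries that); dividing the bivector part by sinh of the rapidity gives the plane, and L = rapidity * plane, where the joint sign ambiguity of (rapidity, plane) cancels in the product.
Concretely: cosh(rapidity) = cosh(1/2) gives rapidity = ±1/2, and since rapidity/sinh(rapidity) is even the sign is immaterial: L = (rapidity/sinh(rapidity)) * <R>_2 = (1/(2*sinh(1/2))) * <R>_2.
Answer: 1267/3366*e12 + 16/17*e13 - 1484/1683*e23


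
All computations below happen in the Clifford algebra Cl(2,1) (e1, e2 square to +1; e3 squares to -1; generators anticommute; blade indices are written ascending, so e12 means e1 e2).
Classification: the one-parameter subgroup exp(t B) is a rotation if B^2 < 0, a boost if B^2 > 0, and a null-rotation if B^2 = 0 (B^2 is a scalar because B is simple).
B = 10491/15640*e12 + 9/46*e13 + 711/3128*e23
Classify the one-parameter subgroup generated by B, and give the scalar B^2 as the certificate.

B^2 term by term: the squares give (10491/15640)^2*(e12)^2 + (9/46)^2*(e13)^2 + (711/3128)^2*(e23)^2 = 110061081/244609600*(-1) + 81/2116*(+1) + 505521/9784384*(+1) = -9/25 (each basis 2-blade squares to minus the product of its generators' squares); cross terms between blades sharing an index anticommute and cancel. So B^2 = -9/25.
Answer: rotation, certificate B^2 = -9/25. No conjugation can change B^2 = -9/25; the sign gives the class.


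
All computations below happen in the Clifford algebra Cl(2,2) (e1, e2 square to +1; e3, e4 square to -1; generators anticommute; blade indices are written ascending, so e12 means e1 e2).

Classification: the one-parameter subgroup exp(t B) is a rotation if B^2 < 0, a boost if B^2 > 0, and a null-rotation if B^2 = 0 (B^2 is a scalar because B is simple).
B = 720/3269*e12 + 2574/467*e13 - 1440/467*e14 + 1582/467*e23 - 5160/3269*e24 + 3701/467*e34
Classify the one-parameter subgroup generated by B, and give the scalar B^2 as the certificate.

B^2 term by term: the squares give (720/3269)^2*(e12)^2 + (2574/467)^2*(e13)^2 + (-1440/467)^2*(e14)^2 + (1582/467)^2*(e23)^2 + (-5160/3269)^2*(e24)^2 + (3701/467)^2*(e34)^2 = 518400/10686361*(-1) + 6625476/218089*(+1) + 2073600/218089*(+1) + 2502724/218089*(+1) + 26625600/10686361*(+1) + 13697401/218089*(-1) = -9 (each basis 2-blade squares to minus the product of its generators' squares); cross terms between blades sharing an index anticommute and cancel; the commuting (index-disjoint) pairs give grade-4 terms 2*c*c'*(blade product), which cancel blade by blade — e1234: 5329440/1526623 + 26563680/1526623 - 4556160/218089 = 0 — confirming B is simple. So B^2 = -9.
Answer: rotation, certificate B^2 = -9. The class reads off the invariant scalar -9 directly.


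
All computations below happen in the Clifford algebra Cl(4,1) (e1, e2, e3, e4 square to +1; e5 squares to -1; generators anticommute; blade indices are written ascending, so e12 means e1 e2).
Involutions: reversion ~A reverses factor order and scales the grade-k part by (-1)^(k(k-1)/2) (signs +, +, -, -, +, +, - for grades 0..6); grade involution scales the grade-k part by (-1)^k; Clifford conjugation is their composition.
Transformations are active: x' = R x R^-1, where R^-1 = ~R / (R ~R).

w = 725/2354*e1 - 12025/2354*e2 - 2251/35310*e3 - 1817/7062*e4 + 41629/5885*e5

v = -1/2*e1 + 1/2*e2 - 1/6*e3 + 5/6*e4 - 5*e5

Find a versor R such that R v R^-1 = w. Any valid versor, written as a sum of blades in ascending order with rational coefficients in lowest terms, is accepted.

Sketch: the shared square -214/9 makes R = v + w = -226/1177*e1 - 5424/1177*e2 - 1356/5885*e3 + 678/1177*e4 + 12204/5885*e5 the natural versor; its sandwich fixes that direction, negates (v - w)/2, and sends v to w.
Answer: -226/1177*e1 - 5424/1177*e2 - 1356/5885*e3 + 678/1177*e4 + 12204/5885*e5


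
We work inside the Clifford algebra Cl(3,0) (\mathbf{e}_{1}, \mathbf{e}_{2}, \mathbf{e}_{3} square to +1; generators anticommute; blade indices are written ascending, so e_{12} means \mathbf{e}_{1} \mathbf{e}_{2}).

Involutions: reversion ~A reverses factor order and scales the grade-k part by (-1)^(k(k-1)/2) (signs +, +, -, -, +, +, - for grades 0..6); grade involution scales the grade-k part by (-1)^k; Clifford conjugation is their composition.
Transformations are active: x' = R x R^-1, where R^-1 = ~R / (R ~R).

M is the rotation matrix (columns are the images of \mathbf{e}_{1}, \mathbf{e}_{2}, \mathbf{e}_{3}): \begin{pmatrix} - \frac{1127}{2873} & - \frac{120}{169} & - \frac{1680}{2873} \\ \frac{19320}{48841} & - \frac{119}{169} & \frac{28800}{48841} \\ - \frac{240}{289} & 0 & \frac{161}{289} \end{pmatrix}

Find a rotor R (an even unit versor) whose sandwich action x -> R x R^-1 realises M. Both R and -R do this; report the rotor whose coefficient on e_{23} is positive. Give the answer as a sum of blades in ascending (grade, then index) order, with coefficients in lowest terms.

Method: write R = a + b12*e_{12} + b13*e_{13} + b23*e_{23} with a^2 + b12^2 + b13^2 + b23^2 = 1 (so R^-1 = ~R). Expanding the columns R e_j ~R gives tr M = 4a^2 - 1 and, from the antisymmetric part, M21 - M12 = -4a*b12, M13 - M31 = 4a*b13, M32 - M23 = -4a*b23.
Here tr M = -\frac{26341}{48841}, so a^2 = (1 + tr M)/4 = \frac{5625}{48841} and a = ±\frac{75}{221}. Taking a = \frac{75}{221}: M21 - M12 = \frac{54000}{48841}, M13 - M31 = \frac{12000}{48841}, M32 - M23 = -\frac{28800}{48841}, giving b12 = -\frac{180}{221}, b13 = \frac{40}{221}, b23 = \frac{96}{221}, i.e. R = \frac{75}{221} - \frac{180}{221} e_{12} + \frac{40}{221} e_{13} + \frac{96}{221} e_{23}.
Its e_{23} coefficient is already positive.
Answer: \frac{75}{221} - \frac{180}{221} e_{12} + \frac{40}{221} e_{13} + \frac{96}{221} e_{23}. Sheet selection: the two-to-one cover makes ±R indistinguishable at the matrix level (trace -\frac{26341}{48841}), so uniqueness comes from the required sign on e_{23}.


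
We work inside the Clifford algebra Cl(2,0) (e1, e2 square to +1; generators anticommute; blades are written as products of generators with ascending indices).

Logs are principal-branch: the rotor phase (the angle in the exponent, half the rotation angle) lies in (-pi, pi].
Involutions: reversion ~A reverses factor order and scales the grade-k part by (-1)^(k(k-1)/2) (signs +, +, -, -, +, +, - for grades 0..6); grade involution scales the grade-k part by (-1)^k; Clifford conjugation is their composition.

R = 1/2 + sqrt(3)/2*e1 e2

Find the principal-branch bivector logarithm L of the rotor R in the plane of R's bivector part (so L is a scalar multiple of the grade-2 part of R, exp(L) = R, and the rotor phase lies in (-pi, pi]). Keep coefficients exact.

The scalar part of R is 1/2, and that scalar determines the rotor phase on the principal branch; recovering the unit plane as bivector-part over sine of the phase gives L = phase * plane.
Concretely: cos(phase) = 1/2 gives phase = ±pi/3, and since phase/sin(phase) is even the sign is immaterial: L = (phase/sin(phase)) * <R>_2 = (2*sqrt(3)*pi/9) * <R>_2.
Answer: pi/3*e1 e2


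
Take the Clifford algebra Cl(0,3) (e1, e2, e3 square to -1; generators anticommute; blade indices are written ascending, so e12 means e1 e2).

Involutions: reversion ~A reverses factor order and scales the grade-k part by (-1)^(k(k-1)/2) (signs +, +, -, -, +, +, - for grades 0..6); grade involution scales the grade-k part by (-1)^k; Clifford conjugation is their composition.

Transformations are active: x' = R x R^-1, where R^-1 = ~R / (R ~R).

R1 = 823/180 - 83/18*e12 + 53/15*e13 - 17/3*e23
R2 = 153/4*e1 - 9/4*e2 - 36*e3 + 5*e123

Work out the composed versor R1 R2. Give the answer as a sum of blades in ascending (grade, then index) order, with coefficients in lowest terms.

Distribute over the terms of R1 (each basis-blade product reordered to ascending indices, repeated generators contracted through their squares):
(823/180) R2 = 13991/80*e1 - 823/80*e2 - 823/5*e3 + 823/36*e123
(-83/18*e12) R2 = -83/8*e1 - 1411/8*e2 + 415/18*e3 + 166*e123
(53/15*e13) R2 = 636/5*e1 + 53/3*e2 + 2703/20*e3 + 159/20*e123
(-17/3*e23) R2 = 85/3*e1 - 204*e2 + 51/4*e3 - 867/4*e123
Summing the partial products and collecting blades:
Answer: 76811/240*e1 - 89519/240*e2 + 286/45*e3 - 3589/180*e123


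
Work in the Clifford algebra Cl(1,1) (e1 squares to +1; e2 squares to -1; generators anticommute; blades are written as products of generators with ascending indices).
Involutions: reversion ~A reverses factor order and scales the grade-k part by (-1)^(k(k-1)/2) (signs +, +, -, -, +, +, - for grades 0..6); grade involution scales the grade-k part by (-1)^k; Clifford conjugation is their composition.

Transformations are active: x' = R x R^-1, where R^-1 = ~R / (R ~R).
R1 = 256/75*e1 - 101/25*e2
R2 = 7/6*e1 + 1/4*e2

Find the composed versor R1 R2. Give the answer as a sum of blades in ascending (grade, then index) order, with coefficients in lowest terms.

Distribute over the terms of R1 (each basis-blade product reordered to ascending indices, repeated generators contracted through their squares):
(256/75*e1) R2 = 896/225 + 64/75*e1 e2
(-101/25*e2) R2 = 101/100 + 707/150*e1 e2
Summing the partial products and collecting blades:
Answer: 4493/900 + 167/30*e1 e2


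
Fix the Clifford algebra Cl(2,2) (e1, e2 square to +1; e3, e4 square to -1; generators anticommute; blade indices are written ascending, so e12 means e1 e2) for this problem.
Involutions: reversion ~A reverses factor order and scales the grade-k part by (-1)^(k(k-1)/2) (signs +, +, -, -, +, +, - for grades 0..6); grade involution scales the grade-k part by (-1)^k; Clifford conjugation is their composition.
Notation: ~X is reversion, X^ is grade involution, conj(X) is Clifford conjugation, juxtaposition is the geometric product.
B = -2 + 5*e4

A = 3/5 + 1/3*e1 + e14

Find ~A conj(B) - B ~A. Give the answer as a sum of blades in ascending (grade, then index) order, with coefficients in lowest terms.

first term: -6/5 - 17/3*e1 - 3*e4 + 1/3*e14
second term: -6/5 - 17/3*e1 + 3*e4 + 1/3*e14
Answer: -6*e4


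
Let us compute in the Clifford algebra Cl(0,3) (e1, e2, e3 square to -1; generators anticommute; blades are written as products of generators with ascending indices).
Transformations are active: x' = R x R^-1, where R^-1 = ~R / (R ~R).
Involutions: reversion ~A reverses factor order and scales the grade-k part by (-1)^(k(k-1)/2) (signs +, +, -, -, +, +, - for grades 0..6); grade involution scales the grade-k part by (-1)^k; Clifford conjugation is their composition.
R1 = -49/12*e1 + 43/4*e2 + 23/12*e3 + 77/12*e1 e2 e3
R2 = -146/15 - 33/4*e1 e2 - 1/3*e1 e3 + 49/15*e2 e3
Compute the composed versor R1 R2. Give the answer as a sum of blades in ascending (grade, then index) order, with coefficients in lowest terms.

Distribute over the terms of R1 (each basis-blade product reordered to ascending indices, repeated generators contracted through their squares):
(-49/12*e1) R2 = 3577/90*e1 - 539/16*e2 - 49/36*e3 - 2401/180*e1 e2 e3
(43/4*e2) R2 = -1419/16*e1 - 3139/30*e2 - 2107/60*e3 + 43/12*e1 e2 e3
(23/12*e3) R2 = -23/36*e1 + 1127/180*e2 - 1679/90*e3 - 253/16*e1 e2 e3
(77/12*e1 e2 e3) R2 = -3773/180*e1 - 77/36*e2 + 847/16*e3 - 5621/90*e1 e2 e3
Summing the partial products and collecting blades:
Answer: -50791/720*e1 - 96623/720*e2 - 527/240*e3 - 63377/720*e1 e2 e3


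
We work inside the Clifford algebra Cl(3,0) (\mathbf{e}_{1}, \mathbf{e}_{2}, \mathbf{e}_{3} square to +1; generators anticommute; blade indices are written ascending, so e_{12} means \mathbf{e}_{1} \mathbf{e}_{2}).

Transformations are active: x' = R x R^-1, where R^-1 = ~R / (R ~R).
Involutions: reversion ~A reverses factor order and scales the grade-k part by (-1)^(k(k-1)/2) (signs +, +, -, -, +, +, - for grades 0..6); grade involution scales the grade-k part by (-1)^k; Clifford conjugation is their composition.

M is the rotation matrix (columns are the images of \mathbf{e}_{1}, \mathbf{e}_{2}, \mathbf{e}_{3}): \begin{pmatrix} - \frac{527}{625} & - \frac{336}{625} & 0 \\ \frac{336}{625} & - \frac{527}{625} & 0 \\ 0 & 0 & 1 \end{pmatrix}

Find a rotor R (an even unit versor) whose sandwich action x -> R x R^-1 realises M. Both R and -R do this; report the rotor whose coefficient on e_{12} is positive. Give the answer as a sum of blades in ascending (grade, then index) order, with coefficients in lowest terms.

Method: write R = a + b12*e_{12} + b13*e_{13} + b23*e_{23} with a^2 + b12^2 + b13^2 + b23^2 = 1 (so R^-1 = ~R). Expanding the columns R e_j ~R gives tr M = 4a^2 - 1 and, from the antisymmetric part, M21 - M12 = -4a*b12, M13 - M31 = 4a*b13, M32 - M23 = -4a*b23.
Here tr M = -\frac{429}{625}, so a^2 = (1 + tr M)/4 = \frac{49}{625} and a = ±\frac{7}{25}. Taking a = \frac{7}{25}: M21 - M12 = \frac{672}{625}, M13 - M31 = 0, M32 - M23 = 0, giving b12 = -\frac{24}{25}, b13 = 0, b23 = 0, i.e. R = \frac{7}{25} - \frac{24}{25} e_{12}.
Its e_{12} coefficient is negative, so report the other preimage -R.
Answer: -\frac{7}{25} + \frac{24}{25} e_{12}. Key observation: the double cover Spin(3) -> SO(3) sends R and -R to the same matrix (trace -\frac{429}{625} here), so the stated sign of the e_{12} coefficient is what selects one sheet.


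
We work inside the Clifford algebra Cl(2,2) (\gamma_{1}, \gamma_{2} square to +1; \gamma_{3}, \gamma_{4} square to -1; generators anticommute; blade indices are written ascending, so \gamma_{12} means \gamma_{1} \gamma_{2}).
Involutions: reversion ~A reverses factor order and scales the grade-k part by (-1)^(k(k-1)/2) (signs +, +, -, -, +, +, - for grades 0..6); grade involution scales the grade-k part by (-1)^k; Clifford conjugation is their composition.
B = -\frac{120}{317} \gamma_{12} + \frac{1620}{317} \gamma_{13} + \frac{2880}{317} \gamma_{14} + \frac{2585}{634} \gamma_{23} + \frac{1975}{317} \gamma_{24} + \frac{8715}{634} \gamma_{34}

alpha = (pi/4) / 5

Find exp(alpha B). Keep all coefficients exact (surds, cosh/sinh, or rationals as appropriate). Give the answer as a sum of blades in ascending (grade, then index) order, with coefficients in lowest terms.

B^2 term by term: the squares give (-\frac{120}{317})^2*(\gamma_{12})^2 + (\frac{1620}{317})^2*(\gamma_{13})^2 + (\frac{2880}{317})^2*(\gamma_{14})^2 + (\frac{2585}{634})^2*(\gamma_{23})^2 + (\frac{1975}{317})^2*(\gamma_{24})^2 + (\frac{8715}{634})^2*(\gamma_{34})^2 = \frac{14400}{100489}*(-1) + \frac{2624400}{100489}*(+1) + \frac{8294400}{100489}*(+1) + \frac{6682225}{401956}*(+1) + \frac{3900625}{100489}*(+1) + \frac{75951225}{401956}*(-1) = -25 (each basis 2-blade squares to minus the product of its generators' squares); cross terms between blades sharing an index anticommute and cancel; the commuting (index-disjoint) pairs give grade-4 terms 2*c*c'*(blade product), which cancel blade by blade — \gamma_{1234}: -\frac{1045800}{100489} - \frac{6399000}{100489} + \frac{7444800}{100489} = 0 — confirming B is simple. So B^2 = -25.
B^2 = -25 — since the square is negative, the closed form is circular: l = 5, alpha*l = \frac{\pi}{4}, so exp(alpha B) = cos(\frac{\pi}{4}) + (sin(\frac{\pi}{4})/5)*B = \frac{\sqrt{2}}{2} + (\frac{\sqrt{2}}{10})*B.
Answer: \frac{\sqrt{2}}{2} - \frac{12 \sqrt{2}}{317} \gamma_{12} + \frac{162 \sqrt{2}}{317} \gamma_{13} + \frac{288 \sqrt{2}}{317} \gamma_{14} + \frac{517 \sqrt{2}}{1268} \gamma_{23} + \frac{395 \sqrt{2}}{634} \gamma_{24} + \frac{1743 \sqrt{2}}{1268} \gamma_{34}
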